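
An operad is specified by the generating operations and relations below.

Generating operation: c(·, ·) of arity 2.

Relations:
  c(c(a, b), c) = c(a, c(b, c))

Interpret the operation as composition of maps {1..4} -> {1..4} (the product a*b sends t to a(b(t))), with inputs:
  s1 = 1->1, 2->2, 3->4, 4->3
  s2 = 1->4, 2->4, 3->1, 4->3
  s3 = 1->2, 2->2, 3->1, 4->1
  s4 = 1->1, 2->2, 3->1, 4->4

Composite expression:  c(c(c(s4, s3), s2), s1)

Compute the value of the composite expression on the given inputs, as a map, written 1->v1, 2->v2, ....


1->1, 2->1, 3->1, 4->2

c(s4, s3) = 1->2, 2->2, 3->1, 4->1
c(c(s4, s3), s2) = 1->1, 2->1, 3->2, 4->1
c(c(c(s4, s3), s2), s1) = 1->1, 2->1, 3->1, 4->2


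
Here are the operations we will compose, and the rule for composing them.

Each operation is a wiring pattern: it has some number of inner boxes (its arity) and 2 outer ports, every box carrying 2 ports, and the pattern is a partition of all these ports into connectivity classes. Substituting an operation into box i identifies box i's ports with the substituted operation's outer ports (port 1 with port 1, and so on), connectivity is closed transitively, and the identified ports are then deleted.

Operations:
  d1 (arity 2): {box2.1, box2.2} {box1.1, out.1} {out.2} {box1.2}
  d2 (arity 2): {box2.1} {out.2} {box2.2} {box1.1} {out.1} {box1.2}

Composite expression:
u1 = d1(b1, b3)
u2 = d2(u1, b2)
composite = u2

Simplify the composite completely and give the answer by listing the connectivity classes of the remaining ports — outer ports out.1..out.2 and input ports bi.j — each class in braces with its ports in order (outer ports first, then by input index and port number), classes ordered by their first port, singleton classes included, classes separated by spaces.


{out.1} {out.2} {b1.1} {b1.2} {b2.1} {b2.2} {b3.1, b3.2}

Reachability decides: close wires over d2-identified ports.
stage d1: inputs (b1, b3), connectivity {out.1, b1.1} {out.2} {b1.2} {b3.1, b3.2}, out.j its boundary
stage d2: inputs (b1, b3, b2), connectivity {out.1} {out.2} {b1.1} {b1.2} {b2.1} {b2.2} {b3.1, b3.2}, out.j its boundary


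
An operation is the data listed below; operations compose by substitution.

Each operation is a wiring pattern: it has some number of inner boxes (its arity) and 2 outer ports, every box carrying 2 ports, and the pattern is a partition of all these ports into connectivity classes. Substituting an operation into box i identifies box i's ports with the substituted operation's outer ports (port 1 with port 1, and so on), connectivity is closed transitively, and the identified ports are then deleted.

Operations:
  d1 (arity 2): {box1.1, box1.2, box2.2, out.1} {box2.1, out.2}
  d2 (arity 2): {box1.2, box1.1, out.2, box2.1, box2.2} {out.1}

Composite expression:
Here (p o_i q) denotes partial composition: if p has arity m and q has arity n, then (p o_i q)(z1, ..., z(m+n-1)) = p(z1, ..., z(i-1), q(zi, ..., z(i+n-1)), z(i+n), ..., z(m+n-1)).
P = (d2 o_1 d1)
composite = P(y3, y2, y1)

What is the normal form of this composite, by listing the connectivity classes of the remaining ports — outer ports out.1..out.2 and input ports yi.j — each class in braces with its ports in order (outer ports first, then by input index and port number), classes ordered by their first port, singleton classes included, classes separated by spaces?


{out.1} {out.2, y1.1, y1.2, y2.1, y2.2, y3.1, y3.2}

Reachability decides: close wires over d2-identified ports.
d1 over (y3, y2) gives {out.1, y2.2, y3.1, y3.2} {out.2, y2.1}, out.j being that stage's outer ports
d2 over (y3, y2, y1) gives {out.1} {out.2, y1.1, y1.2, y2.1, y2.2, y3.1, y3.2}, out.j being that stage's outer ports


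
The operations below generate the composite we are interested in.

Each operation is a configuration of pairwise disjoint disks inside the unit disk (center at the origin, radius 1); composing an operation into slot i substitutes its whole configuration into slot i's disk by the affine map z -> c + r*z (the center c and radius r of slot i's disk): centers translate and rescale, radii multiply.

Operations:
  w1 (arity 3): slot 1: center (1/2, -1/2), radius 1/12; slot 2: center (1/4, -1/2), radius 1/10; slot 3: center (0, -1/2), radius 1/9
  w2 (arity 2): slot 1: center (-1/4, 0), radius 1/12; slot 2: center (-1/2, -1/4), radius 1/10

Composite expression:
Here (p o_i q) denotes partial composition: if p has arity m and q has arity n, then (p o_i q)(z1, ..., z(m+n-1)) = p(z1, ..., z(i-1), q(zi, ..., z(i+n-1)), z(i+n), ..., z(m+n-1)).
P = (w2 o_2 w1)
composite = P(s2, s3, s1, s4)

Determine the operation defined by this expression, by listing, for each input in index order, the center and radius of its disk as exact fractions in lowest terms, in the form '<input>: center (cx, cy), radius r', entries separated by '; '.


s1: center (-19/40, -3/10), radius 1/100; s2: center (-1/4, 0), radius 1/12; s3: center (-9/20, -3/10), radius 1/120; s4: center (-1/2, -3/10), radius 1/90

Each s-disk chains the slot maps above it in w2; radii multiply.
tracing s2 down its 1-map path: center (-1/4, 0), radius 1/12
tracing s3 down its 2-map path: center (-9/20, -3/10), radius 1/120
tracing s1 down its 2-map path: center (-19/40, -3/10), radius 1/100
tracing s4 down its 2-map path: center (-1/2, -3/10), radius 1/90


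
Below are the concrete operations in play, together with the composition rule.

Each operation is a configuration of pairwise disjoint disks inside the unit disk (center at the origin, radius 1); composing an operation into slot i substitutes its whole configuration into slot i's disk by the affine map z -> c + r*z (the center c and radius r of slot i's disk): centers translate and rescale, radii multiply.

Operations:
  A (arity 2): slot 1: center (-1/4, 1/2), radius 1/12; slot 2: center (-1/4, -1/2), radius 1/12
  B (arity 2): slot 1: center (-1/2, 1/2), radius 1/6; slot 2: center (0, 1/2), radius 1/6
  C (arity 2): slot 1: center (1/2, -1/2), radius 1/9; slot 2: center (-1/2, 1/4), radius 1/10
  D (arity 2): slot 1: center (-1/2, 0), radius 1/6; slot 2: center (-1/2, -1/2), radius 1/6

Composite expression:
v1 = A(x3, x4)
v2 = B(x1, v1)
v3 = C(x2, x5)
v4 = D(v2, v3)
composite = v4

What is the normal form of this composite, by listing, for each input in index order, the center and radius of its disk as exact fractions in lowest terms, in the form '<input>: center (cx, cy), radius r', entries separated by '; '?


Below D, radii multiply path by path; the x-disk centers shift.
input x1: composing its 2 substitution steps yields center (-7/12, 1/12), radius 1/36
input x3: composing its 3 substitution steps yields center (-73/144, 7/72), radius 1/432
input x4: composing its 3 substitution steps yields center (-73/144, 5/72), radius 1/432
input x2: composing its 2 substitution steps yields center (-5/12, -7/12), radius 1/54
input x5: composing its 2 substitution steps yields center (-7/12, -11/24), radius 1/60

x1: center (-7/12, 1/12), radius 1/36; x2: center (-5/12, -7/12), radius 1/54; x3: center (-73/144, 7/72), radius 1/432; x4: center (-73/144, 5/72), radius 1/432; x5: center (-7/12, -11/24), radius 1/60


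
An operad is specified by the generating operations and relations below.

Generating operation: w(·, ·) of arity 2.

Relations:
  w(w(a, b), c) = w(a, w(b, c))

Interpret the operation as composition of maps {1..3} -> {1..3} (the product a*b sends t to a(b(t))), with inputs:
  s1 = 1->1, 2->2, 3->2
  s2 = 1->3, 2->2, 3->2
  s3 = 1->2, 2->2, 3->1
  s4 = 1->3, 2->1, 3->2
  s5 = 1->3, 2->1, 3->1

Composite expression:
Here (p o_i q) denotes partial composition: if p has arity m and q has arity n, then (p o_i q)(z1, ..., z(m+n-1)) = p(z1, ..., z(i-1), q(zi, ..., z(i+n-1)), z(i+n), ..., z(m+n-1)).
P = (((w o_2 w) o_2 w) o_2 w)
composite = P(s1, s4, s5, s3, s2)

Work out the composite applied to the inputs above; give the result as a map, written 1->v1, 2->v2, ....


1->2, 2->2, 3->2

w(s4, s5) = 1->2, 2->3, 3->3
w(w(s4, s5), s3) = 1->3, 2->3, 3->2
w(w(w(s4, s5), s3), s2) = 1->2, 2->3, 3->3
w(s1, w(w(w(s4, s5), s3), s2)) = 1->2, 2->2, 3->2


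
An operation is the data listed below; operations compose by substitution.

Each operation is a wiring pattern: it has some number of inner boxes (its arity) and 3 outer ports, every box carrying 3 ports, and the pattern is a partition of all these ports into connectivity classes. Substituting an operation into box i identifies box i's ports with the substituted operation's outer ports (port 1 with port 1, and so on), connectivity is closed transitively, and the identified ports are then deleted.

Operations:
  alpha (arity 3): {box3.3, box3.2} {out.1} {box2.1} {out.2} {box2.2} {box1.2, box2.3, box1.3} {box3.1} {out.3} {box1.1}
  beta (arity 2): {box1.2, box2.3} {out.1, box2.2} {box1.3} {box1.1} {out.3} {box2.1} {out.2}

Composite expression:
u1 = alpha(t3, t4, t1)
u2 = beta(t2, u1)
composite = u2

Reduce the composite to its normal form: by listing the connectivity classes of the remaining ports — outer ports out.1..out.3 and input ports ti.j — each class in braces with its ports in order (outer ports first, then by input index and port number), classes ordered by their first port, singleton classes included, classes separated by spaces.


{out.1} {out.2} {out.3} {t1.1} {t1.2, t1.3} {t2.1} {t2.2} {t2.3} {t3.1} {t3.2, t3.3, t4.3} {t4.1} {t4.2}

After gluing at beta, chains via deleted ports link the t-ports.
the subtree at alpha composes to {out.1} {out.2} {out.3} {t1.1} {t1.2, t1.3} {t3.1} {t3.2, t3.3, t4.3} {t4.1} {t4.2} on (t3, t4, t1); out.j = own outer ports
the subtree at beta composes to {out.1} {out.2} {out.3} {t1.1} {t1.2, t1.3} {t2.1} {t2.2} {t2.3} {t3.1} {t3.2, t3.3, t4.3} {t4.1} {t4.2} on (t2, t3, t4, t1); out.j = own outer ports


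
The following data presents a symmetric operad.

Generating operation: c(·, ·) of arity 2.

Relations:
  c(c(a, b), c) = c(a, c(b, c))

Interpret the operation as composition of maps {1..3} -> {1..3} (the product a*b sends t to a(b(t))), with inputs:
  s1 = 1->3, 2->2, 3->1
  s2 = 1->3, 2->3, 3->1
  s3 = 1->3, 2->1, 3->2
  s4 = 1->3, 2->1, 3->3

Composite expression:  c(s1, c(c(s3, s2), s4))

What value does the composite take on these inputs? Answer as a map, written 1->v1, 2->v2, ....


c(s3, s2) = 1->2, 2->2, 3->3
c(c(s3, s2), s4) = 1->3, 2->2, 3->3
c(s1, c(c(s3, s2), s4)) = 1->1, 2->2, 3->1

1->1, 2->2, 3->1


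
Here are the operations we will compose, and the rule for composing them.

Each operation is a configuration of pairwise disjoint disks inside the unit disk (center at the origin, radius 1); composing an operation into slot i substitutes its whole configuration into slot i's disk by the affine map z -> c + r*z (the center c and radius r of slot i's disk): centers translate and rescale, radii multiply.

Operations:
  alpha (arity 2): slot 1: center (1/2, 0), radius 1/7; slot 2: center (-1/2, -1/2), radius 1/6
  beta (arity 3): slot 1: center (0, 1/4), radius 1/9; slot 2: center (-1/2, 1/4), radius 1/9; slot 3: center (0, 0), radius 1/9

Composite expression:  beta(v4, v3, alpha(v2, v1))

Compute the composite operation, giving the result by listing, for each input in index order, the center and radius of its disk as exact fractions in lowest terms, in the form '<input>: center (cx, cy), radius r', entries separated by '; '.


v1: center (-1/18, -1/18), radius 1/54; v2: center (1/18, 0), radius 1/63; v3: center (-1/2, 1/4), radius 1/9; v4: center (0, 1/4), radius 1/9

Affine substitution under beta: radii multiply and v-centers shift.
for v4, the 1-step affine chain lands on center (0, 1/4), radius 1/9
for v3, the 1-step affine chain lands on center (-1/2, 1/4), radius 1/9
for v2, the 2-step affine chain lands on center (1/18, 0), radius 1/63
for v1, the 2-step affine chain lands on center (-1/18, -1/18), radius 1/54


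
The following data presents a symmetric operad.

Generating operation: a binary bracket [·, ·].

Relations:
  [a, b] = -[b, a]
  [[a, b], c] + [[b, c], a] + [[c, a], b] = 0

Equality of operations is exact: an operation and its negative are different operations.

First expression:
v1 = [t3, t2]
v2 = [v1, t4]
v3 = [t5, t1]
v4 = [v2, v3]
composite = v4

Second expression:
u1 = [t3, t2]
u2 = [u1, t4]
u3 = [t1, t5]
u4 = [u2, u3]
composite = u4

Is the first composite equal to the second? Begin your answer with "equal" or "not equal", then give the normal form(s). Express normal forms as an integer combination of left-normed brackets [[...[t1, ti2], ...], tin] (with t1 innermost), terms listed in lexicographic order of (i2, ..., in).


not equal; first: -[[[[t1, t5], t2], t3], t4] + [[[[t1, t5], t3], t2], t4] + [[[[t1, t5], t4], t2], t3] - [[[[t1, t5], t4], t3], t2]; second: [[[[t1, t5], t2], t3], t4] - [[[[t1, t5], t3], t2], t4] - [[[[t1, t5], t4], t2], t3] + [[[[t1, t5], t4], t3], t2]

The first composite normalizes to -[[[[t1, t5], t2], t3], t4] + [[[[t1, t5], t3], t2], t4] + [[[[t1, t5], t4], t2], t3] - [[[[t1, t5], t4], t3], t2]
The second composite normalizes to [[[[t1, t5], t2], t3], t4] - [[[[t1, t5], t3], t2], t4] - [[[[t1, t5], t4], t2], t3] + [[[[t1, t5], t4], t3], t2]
They disagree, so not equal.


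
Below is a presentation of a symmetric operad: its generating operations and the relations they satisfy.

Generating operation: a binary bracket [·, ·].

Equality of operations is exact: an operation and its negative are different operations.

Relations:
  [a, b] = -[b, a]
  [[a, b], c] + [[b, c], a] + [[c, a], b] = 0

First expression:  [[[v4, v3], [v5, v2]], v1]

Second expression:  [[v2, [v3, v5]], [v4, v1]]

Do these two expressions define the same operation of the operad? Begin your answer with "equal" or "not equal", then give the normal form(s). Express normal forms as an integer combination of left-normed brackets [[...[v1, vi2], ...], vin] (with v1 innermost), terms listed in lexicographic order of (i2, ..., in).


not equal: they reduce to [[[[v1, v2], v5], v3], v4] - [[[[v1, v2], v5], v4], v3] - [[[[v1, v3], v4], v2], v5] + [[[[v1, v3], v4], v5], v2] + [[[[v1, v4], v3], v2], v5] - [[[[v1, v4], v3], v5], v2] - [[[[v1, v5], v2], v3], v4] + [[[[v1, v5], v2], v4], v3] and [[[[v1, v4], v2], v3], v5] - [[[[v1, v4], v2], v5], v3] - [[[[v1, v4], v3], v5], v2] + [[[[v1, v4], v5], v3], v2]

The first composite normalizes to [[[[v1, v2], v5], v3], v4] - [[[[v1, v2], v5], v4], v3] - [[[[v1, v3], v4], v2], v5] + [[[[v1, v3], v4], v5], v2] + [[[[v1, v4], v3], v2], v5] - [[[[v1, v4], v3], v5], v2] - [[[[v1, v5], v2], v3], v4] + [[[[v1, v5], v2], v4], v3]
The second composite normalizes to [[[[v1, v4], v2], v3], v5] - [[[[v1, v4], v2], v5], v3] - [[[[v1, v4], v3], v5], v2] + [[[[v1, v4], v5], v3], v2]
They disagree, so not equal.


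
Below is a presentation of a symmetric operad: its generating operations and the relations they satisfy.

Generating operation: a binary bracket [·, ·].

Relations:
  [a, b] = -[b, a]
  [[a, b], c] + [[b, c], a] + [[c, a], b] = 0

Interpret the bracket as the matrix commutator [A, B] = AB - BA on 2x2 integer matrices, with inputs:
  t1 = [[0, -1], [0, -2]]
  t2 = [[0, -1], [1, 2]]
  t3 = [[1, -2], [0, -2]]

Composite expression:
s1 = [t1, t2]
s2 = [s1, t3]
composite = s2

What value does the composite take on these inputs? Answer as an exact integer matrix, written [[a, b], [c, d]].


[t1, t2] = [[-1, -4], [-2, 1]]
[[t1, t2], t3] = [[-4, 16], [-6, 4]]

[[-4, 16], [-6, 4]]


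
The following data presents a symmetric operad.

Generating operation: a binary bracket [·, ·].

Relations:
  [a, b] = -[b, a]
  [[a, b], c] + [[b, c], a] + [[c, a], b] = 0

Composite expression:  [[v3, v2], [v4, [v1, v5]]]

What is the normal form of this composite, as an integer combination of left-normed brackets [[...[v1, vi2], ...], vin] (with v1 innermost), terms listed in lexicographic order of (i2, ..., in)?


-[[[[v1, v5], v4], v2], v3] + [[[[v1, v5], v4], v3], v2]

Antisymmetry and Jacobi reduce to v1-anchored left-normed brackets.
Composite bracket: [[v3, v2], [v4, [v1, v5]]]
Each bracket splits as ab - ba, giving 16 signed words (2^4 = 16).
The v1-initial words carry the normal form:
  the word v1v5v4v2v3 carries sign -1 and contributes -[[[[v1, v5], v4], v2], v3]
  the word v1v5v4v3v2 carries sign +1 and contributes +[[[[v1, v5], v4], v3], v2]


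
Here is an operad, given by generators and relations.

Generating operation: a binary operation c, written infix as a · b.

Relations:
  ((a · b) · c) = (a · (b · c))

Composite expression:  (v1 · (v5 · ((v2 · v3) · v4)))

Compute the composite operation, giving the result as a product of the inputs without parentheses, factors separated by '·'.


Under associativity of c, the answer is the v's in reading order.
(v2 · v3) linearizes to v2 · v3
((v2 · v3) · v4) linearizes to v2 · v3 · v4
(v5 · ((v2 · v3) · v4)) linearizes to v5 · v2 · v3 · v4
(v1 · (v5 · ((v2 · v3) · v4))) linearizes to v1 · v5 · v2 · v3 · v4

v1 · v5 · v2 · v3 · v4


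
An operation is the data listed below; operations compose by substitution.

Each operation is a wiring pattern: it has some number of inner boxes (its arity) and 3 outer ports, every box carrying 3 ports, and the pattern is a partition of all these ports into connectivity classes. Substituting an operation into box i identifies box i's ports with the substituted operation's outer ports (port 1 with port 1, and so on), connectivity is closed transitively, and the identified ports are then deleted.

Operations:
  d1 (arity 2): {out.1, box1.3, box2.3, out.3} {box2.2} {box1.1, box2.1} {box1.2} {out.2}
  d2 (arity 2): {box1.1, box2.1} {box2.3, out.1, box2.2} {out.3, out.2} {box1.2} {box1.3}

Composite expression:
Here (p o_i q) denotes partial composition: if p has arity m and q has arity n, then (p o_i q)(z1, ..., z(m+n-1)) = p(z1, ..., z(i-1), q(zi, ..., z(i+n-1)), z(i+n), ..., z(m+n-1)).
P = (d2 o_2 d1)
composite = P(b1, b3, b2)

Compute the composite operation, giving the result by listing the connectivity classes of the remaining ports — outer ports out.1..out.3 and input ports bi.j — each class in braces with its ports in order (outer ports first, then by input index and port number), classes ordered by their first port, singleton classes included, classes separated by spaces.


Connectivity passes through glued d2-boundaries; trace each wire chain.
composing d1 on (b3, b2), with out.j its own outer ports: {out.1, out.3, b2.3, b3.3} {out.2} {b2.1, b3.1} {b2.2} {b3.2}
composing d2 on (b1, b3, b2), with out.j its own outer ports: {out.1, b1.1, b2.3, b3.3} {out.2, out.3} {b1.2} {b1.3} {b2.1, b3.1} {b2.2} {b3.2}

{out.1, b1.1, b2.3, b3.3} {out.2, out.3} {b1.2} {b1.3} {b2.1, b3.1} {b2.2} {b3.2}


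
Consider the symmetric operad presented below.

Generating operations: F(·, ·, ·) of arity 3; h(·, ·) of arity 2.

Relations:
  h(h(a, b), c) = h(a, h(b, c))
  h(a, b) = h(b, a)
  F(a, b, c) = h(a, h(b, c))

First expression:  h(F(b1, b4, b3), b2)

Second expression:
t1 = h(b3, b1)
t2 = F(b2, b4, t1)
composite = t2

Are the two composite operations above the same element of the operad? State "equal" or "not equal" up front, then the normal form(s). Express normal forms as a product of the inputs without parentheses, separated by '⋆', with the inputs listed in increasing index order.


equal: each reduces to b1 ⋆ b2 ⋆ b3 ⋆ b4

In normal form, the first expression is b1 ⋆ b2 ⋆ b3 ⋆ b4
In normal form, the second expression is b1 ⋆ b2 ⋆ b3 ⋆ b4
Identical normal forms: equal.


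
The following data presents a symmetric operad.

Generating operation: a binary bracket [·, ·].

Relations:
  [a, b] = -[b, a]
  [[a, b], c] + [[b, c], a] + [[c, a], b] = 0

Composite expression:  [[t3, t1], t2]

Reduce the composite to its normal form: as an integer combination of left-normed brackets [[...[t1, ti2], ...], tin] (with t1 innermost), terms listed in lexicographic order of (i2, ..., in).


-[[t1, t3], t2]


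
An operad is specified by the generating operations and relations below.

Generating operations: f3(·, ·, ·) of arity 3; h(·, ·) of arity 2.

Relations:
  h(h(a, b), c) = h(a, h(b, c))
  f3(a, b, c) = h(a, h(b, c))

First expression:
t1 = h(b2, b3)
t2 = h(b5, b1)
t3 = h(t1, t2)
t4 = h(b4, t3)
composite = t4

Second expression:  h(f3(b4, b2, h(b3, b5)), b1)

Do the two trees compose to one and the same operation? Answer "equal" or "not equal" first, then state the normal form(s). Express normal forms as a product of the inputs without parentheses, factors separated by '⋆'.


equal; both compose to b4 ⋆ b2 ⋆ b3 ⋆ b5 ⋆ b1

Normal form of the first expression: b4 ⋆ b2 ⋆ b3 ⋆ b5 ⋆ b1
Normal form of the second expression: b4 ⋆ b2 ⋆ b3 ⋆ b5 ⋆ b1
Both agree, so they are equal.


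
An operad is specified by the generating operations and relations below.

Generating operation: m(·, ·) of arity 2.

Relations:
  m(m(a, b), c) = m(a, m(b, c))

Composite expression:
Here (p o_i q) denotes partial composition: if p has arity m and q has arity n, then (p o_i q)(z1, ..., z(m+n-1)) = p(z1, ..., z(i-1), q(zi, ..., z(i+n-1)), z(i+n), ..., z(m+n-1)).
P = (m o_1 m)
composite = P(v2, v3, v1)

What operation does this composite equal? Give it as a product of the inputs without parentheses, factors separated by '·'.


v2 · v3 · v1

All parenthesizations of m agree; list the v-inputs left to right.
m(v2, v3) linearizes to v2 · v3
m(m(v2, v3), v1) linearizes to v2 · v3 · v1


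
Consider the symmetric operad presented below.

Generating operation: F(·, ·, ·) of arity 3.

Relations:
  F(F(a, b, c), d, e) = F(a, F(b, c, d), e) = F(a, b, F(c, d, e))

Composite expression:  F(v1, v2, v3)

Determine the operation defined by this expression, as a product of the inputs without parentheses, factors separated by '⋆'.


v1 ⋆ v2 ⋆ v3

Every regrouping of F is equal, so read the v-inputs in written order.
F(v1, v2, v3) flattens to v1 ⋆ v2 ⋆ v3


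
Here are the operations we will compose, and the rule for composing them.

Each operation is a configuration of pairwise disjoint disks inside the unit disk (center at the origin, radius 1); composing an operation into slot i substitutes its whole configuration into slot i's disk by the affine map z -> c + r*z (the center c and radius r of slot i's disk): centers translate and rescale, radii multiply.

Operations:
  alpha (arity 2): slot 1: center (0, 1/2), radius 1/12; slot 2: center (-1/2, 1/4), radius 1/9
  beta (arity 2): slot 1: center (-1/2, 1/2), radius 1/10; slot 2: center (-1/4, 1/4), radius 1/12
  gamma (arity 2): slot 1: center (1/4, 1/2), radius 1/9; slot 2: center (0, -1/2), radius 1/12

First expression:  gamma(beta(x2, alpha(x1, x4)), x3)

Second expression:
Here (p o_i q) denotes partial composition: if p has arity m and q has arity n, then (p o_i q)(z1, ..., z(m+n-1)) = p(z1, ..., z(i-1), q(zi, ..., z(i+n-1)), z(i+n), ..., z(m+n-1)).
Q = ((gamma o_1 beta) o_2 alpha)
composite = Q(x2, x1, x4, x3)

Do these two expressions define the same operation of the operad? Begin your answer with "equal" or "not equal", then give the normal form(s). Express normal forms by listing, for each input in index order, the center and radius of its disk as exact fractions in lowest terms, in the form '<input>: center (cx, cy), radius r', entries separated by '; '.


The first composite normalizes to x1: center (2/9, 115/216), radius 1/1296; x2: center (7/36, 5/9), radius 1/90; x3: center (0, -1/2), radius 1/12; x4: center (47/216, 229/432), radius 1/972
The second composite normalizes to x1: center (2/9, 115/216), radius 1/1296; x2: center (7/36, 5/9), radius 1/90; x3: center (0, -1/2), radius 1/12; x4: center (47/216, 229/432), radius 1/972
Same normal form: equal.

equal; the common form is x1: center (2/9, 115/216), radius 1/1296; x2: center (7/36, 5/9), radius 1/90; x3: center (0, -1/2), radius 1/12; x4: center (47/216, 229/432), radius 1/972


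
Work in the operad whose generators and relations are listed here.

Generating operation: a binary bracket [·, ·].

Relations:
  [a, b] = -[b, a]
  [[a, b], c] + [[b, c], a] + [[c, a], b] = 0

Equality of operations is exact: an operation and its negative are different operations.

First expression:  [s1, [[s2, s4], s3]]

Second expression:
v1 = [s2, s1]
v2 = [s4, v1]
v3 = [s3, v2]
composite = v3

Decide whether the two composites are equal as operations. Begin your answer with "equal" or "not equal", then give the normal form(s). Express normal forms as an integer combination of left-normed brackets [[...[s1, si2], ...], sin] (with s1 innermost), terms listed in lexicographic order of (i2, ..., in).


not equal — first [[[s1, s2], s4], s3] - [[[s1, s3], s2], s4] + [[[s1, s3], s4], s2] - [[[s1, s4], s2], s3], second -[[[s1, s2], s4], s3]

In normal form, the first expression is [[[s1, s2], s4], s3] - [[[s1, s3], s2], s4] + [[[s1, s3], s4], s2] - [[[s1, s4], s2], s3]
In normal form, the second expression is -[[[s1, s2], s4], s3]
They disagree, so not equal.


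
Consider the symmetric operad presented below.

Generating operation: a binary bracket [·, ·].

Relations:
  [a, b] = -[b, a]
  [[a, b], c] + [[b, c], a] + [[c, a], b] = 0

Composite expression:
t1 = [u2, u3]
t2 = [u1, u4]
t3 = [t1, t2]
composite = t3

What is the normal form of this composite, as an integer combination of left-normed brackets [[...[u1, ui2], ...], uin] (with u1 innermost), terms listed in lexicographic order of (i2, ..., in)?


Skip Jacobi rewriting: expand, keep u1-initial words, read off terms.
Composite bracket: [[u2, u3], [u1, u4]]
Applying ab - ba throughout gives 8 signed words (2^3 = 8).
Coefficients come from the u1-initial words:
  word u1u4u2u3 has sign -1, contributing -[[[u1, u4], u2], u3]
  word u1u4u3u2 has sign +1, contributing +[[[u1, u4], u3], u2]

-[[[u1, u4], u2], u3] + [[[u1, u4], u3], u2]


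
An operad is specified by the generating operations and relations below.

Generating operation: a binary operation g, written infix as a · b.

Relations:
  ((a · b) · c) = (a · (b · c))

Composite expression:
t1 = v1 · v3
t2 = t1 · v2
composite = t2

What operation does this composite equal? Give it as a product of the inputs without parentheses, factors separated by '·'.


v1 · v3 · v2

The g-tree's shape is irrelevant; the v-reading-order decides.
(v1 · v3) linearizes to v1 · v3
((v1 · v3) · v2) linearizes to v1 · v3 · v2


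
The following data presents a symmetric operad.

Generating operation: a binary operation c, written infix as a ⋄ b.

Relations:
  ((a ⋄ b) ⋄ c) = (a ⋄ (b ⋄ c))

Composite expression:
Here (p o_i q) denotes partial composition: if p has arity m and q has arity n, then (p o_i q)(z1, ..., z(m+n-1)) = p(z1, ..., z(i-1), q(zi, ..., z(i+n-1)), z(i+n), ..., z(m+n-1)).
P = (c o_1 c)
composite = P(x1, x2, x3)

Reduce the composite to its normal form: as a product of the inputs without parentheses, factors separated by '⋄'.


x1 ⋄ x2 ⋄ x3

All parenthesizations of c agree; list the x-inputs left to right.
(x1 ⋄ x2) collapses to x1 ⋄ x2
((x1 ⋄ x2) ⋄ x3) collapses to x1 ⋄ x2 ⋄ x3


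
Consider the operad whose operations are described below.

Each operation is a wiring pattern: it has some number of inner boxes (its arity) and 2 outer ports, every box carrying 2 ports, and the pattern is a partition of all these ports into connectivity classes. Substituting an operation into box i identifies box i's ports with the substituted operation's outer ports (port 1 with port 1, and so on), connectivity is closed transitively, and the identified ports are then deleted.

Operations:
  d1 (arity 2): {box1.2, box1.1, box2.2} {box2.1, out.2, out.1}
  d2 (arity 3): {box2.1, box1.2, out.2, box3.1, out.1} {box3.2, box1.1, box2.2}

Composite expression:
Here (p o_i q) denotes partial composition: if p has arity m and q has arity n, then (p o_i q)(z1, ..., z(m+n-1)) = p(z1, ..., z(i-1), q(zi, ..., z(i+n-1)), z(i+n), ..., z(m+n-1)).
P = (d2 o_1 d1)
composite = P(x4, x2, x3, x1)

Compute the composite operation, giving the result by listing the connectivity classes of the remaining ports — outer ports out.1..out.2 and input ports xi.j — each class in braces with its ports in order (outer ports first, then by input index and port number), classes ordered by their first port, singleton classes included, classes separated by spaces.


{out.1, out.2, x1.1, x1.2, x2.1, x3.1, x3.2} {x2.2, x4.1, x4.2}

Connectivity passes through glued d2-boundaries; trace each wire chain.
d1 over (x4, x2) gives {out.1, out.2, x2.1} {x2.2, x4.1, x4.2}, out.j being that stage's outer ports
d2 over (x4, x2, x3, x1) gives {out.1, out.2, x1.1, x1.2, x2.1, x3.1, x3.2} {x2.2, x4.1, x4.2}, out.j being that stage's outer ports


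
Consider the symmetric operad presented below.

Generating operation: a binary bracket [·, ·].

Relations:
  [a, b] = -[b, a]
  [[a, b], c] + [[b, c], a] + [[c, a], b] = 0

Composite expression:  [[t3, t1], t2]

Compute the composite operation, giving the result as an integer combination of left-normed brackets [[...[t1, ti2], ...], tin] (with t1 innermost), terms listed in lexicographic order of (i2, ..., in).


-[[t1, t3], t2]

A multilinear Lie element is pinned by t1-initial words (t1 innermost).
Composite bracket: [[t3, t1], t2]
The bracket unfolds into 4 signed words via [a, b] = ab - ba (2^2 = 4).
Only words starting with t1 matter:
  word t1t3t2 has sign -1, contributing -[[t1, t3], t2]


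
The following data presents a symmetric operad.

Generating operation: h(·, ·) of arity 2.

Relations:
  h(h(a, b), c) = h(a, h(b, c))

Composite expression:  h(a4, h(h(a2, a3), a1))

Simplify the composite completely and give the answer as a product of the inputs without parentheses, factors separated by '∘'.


Under associativity of h, the answer is the a's in reading order.
h(a2, a3) reduces to a2 ∘ a3
h(h(a2, a3), a1) reduces to a2 ∘ a3 ∘ a1
h(a4, h(h(a2, a3), a1)) reduces to a4 ∘ a2 ∘ a3 ∘ a1

a4 ∘ a2 ∘ a3 ∘ a1


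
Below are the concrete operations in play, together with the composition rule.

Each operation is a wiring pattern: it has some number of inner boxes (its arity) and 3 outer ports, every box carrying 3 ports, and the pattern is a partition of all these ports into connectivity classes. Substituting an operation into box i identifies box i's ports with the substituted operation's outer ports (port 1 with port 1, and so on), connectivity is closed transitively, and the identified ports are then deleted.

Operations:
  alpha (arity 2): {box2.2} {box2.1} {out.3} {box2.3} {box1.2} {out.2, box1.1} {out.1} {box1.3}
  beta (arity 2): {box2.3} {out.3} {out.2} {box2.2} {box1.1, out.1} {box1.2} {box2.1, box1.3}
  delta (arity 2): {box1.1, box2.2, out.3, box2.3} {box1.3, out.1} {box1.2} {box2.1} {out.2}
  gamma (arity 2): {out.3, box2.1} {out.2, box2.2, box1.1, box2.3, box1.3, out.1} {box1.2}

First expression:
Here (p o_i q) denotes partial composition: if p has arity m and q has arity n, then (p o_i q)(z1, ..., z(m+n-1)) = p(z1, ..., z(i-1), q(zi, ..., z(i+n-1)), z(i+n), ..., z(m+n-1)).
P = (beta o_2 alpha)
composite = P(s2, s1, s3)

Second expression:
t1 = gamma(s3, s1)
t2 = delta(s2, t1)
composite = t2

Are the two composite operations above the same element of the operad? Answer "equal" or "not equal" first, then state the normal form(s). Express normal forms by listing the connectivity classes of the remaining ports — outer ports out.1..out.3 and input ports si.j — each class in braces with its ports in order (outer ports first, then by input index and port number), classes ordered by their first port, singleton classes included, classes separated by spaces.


The first expression, normalized: {out.1, s2.1} {out.2} {out.3} {s1.1} {s1.2} {s1.3} {s2.2} {s2.3} {s3.1} {s3.2} {s3.3}
The second expression, normalized: {out.1, s2.3} {out.2} {out.3, s1.1, s1.2, s1.3, s2.1, s3.1, s3.3} {s2.2} {s3.2}
Distinct normal forms: not equal.

not equal — first {out.1, s2.1} {out.2} {out.3} {s1.1} {s1.2} {s1.3} {s2.2} {s2.3} {s3.1} {s3.2} {s3.3}, second {out.1, s2.3} {out.2} {out.3, s1.1, s1.2, s1.3, s2.1, s3.1, s3.3} {s2.2} {s3.2}


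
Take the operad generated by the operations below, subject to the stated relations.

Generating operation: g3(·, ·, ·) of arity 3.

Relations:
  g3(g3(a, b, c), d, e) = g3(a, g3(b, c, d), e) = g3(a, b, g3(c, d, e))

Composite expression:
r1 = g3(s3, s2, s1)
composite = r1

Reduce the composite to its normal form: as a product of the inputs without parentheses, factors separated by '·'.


Key point: g3 is associative — brackets drop, the s-order remains.
g3(s3, s2, s1) spells out as s3 · s2 · s1

s3 · s2 · s1


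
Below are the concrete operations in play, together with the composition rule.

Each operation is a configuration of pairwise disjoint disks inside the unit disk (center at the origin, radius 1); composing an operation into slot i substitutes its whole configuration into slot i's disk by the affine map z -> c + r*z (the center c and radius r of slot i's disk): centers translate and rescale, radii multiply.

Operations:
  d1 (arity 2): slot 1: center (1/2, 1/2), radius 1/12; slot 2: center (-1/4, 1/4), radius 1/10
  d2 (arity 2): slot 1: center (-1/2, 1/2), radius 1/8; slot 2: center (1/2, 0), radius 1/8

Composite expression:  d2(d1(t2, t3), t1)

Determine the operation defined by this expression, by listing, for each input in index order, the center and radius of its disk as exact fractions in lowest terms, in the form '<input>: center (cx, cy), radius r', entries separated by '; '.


t1: center (1/2, 0), radius 1/8; t2: center (-7/16, 9/16), radius 1/96; t3: center (-17/32, 17/32), radius 1/80

Only the slot chain above each t matters under d2; compose those maps.
input t2: applying the 2 nested substitutions gives center (-7/16, 9/16), radius 1/96
input t3: applying the 2 nested substitutions gives center (-17/32, 17/32), radius 1/80
input t1: applying the 1 nested substitution gives center (1/2, 0), radius 1/8


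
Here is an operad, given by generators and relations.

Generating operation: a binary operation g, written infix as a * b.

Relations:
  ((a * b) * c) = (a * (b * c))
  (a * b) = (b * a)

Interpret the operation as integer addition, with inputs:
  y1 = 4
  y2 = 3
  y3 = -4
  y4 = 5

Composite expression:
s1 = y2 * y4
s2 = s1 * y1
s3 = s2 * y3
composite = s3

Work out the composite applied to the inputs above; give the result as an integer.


(y2 * y4) = 8
((y2 * y4) * y1) = 12
(((y2 * y4) * y1) * y3) = 8

8


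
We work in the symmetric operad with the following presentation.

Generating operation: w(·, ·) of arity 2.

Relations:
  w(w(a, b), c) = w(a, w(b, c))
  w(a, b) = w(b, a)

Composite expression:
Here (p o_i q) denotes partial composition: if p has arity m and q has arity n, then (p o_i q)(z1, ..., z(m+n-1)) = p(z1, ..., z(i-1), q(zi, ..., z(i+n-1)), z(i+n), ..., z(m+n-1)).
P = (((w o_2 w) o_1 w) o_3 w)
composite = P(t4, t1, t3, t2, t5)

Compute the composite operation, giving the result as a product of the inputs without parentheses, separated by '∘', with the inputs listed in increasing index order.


t1 ∘ t2 ∘ t3 ∘ t4 ∘ t5

Any arrangement under w is one operation, so sort the t-inputs.
w(t4, t1) collapses to t4 ∘ t1
w(t3, t2) collapses to t3 ∘ t2
w(w(t3, t2), t5) collapses to t3 ∘ t2 ∘ t5
w(w(t4, t1), w(w(t3, t2), t5)) collapses to t4 ∘ t1 ∘ t3 ∘ t2 ∘ t5
reordering the factors by index: t1 ∘ t2 ∘ t3 ∘ t4 ∘ t5


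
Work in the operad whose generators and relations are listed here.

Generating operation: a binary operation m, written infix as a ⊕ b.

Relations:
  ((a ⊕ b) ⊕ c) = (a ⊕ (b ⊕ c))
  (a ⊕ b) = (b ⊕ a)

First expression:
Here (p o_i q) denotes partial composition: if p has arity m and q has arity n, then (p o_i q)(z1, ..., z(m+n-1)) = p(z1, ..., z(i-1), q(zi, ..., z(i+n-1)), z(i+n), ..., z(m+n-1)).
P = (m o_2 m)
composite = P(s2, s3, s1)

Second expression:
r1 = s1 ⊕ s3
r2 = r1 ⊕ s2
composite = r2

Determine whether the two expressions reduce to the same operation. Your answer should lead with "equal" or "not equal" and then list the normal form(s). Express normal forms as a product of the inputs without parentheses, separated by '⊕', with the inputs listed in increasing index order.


The first composite normalizes to s1 ⊕ s2 ⊕ s3
The second composite normalizes to s1 ⊕ s2 ⊕ s3
Same normal form: equal.

equal: each reduces to s1 ⊕ s2 ⊕ s3


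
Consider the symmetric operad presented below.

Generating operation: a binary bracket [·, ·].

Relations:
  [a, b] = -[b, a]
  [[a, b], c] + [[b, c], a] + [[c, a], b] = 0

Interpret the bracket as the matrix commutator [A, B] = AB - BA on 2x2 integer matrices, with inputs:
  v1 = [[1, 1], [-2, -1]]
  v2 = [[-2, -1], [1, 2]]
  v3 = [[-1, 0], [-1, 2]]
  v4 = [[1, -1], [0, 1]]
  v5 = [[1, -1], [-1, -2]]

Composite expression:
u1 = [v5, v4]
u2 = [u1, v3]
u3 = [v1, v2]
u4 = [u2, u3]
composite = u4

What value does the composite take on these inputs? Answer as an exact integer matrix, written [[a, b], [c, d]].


[[-50, -6], [-32, 50]]


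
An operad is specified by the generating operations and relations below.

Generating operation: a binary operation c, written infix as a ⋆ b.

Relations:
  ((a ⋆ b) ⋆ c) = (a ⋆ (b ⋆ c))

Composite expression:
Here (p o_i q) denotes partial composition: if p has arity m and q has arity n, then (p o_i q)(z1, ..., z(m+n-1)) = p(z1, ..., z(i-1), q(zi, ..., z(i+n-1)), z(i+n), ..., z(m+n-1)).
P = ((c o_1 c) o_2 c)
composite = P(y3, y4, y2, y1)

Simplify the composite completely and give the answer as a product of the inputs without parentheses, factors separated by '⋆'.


y3 ⋆ y4 ⋆ y2 ⋆ y1

Every regrouping of c is equal, so read the y-inputs in written order.
(y4 ⋆ y2) spells out as y4 ⋆ y2
(y3 ⋆ (y4 ⋆ y2)) spells out as y3 ⋆ y4 ⋆ y2
((y3 ⋆ (y4 ⋆ y2)) ⋆ y1) spells out as y3 ⋆ y4 ⋆ y2 ⋆ y1


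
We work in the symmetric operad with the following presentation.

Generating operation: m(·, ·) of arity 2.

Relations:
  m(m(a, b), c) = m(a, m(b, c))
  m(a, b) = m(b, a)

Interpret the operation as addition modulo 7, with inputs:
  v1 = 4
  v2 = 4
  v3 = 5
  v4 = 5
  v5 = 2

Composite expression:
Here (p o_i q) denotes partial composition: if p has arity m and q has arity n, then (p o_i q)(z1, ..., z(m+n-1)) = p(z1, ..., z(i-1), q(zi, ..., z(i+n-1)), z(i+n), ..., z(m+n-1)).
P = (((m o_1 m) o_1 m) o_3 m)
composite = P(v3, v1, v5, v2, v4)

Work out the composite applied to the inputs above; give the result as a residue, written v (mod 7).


m(v3, v1) = 2
m(v5, v2) = 6
m(m(v3, v1), m(v5, v2)) = 1
m(m(m(v3, v1), m(v5, v2)), v4) = 6

6 (mod 7)


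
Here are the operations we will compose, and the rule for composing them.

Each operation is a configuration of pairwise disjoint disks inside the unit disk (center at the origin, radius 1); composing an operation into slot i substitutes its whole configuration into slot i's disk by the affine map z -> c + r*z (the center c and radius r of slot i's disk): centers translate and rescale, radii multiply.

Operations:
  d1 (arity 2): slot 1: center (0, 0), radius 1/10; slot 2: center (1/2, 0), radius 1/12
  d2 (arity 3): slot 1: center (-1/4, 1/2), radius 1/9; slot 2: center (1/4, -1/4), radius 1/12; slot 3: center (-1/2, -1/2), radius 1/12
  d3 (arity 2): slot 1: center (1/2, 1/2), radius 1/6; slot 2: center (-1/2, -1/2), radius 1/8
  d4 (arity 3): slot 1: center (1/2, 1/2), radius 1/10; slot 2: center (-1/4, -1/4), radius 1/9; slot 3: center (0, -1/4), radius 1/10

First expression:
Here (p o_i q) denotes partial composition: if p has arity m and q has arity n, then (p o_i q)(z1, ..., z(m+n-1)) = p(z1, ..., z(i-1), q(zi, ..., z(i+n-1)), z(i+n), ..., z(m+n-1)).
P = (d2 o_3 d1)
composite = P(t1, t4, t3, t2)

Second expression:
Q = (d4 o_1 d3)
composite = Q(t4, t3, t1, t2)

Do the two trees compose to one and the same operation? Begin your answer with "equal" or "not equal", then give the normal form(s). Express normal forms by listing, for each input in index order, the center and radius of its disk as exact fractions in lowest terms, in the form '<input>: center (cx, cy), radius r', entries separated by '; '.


not equal — first t1: center (-1/4, 1/2), radius 1/9; t2: center (-11/24, -1/2), radius 1/144; t3: center (-1/2, -1/2), radius 1/120; t4: center (1/4, -1/4), radius 1/12, second t1: center (-1/4, -1/4), radius 1/9; t2: center (0, -1/4), radius 1/10; t3: center (9/20, 9/20), radius 1/80; t4: center (11/20, 11/20), radius 1/60
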